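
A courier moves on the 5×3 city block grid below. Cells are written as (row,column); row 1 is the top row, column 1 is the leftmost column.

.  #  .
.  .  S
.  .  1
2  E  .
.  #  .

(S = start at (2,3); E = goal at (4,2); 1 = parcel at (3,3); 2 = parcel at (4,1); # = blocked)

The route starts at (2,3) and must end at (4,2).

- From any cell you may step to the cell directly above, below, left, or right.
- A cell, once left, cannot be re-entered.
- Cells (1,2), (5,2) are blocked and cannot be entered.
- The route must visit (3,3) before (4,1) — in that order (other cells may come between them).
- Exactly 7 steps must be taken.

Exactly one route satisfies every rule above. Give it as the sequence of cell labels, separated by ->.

(2,3) -> (3,3) -> (3,2) -> (2,2) -> (2,1) -> (3,1) -> (4,1) -> (4,2)

The waypoints must appear in the order (3,3), (4,1), with no cell reused.
Route from (2,3): down 1 to (3,3), left 1 to (3,2), up 1 to (2,2), left 1 to (2,1), down 2 to (4,1), right 1 to (4,2) — 7 moves in all.
Check: order respected (1 at step 1, 2 at step 6); 7 moves as required.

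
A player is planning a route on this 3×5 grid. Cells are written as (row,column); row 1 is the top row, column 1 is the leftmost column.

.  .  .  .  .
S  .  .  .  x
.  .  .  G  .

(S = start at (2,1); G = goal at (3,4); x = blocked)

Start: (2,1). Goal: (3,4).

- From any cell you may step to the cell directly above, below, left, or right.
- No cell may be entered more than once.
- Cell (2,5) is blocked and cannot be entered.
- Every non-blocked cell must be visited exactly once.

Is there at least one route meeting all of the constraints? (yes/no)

no

Cell (1,5) has only one open neighbour but is neither the start nor the goal, so a Hamiltonian route would have to both enter and leave it through the same neighbour — impossible without revisiting.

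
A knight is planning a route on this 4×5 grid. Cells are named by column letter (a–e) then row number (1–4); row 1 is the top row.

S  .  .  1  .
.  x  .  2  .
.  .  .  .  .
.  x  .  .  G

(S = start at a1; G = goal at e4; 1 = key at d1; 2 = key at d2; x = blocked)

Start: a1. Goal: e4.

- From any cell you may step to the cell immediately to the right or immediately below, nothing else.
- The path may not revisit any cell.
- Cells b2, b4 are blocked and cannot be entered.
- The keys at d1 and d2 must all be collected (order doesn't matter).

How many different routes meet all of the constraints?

A right/down-only route from a1 to e4 makes exactly 3 down-moves and 4 right-moves in some order.
With no other constraints that would be C(7,3) = 35 routes.
A monotone route can only reach the required cells in the order d1, d2, so split there and multiply the segment counts (each segment already excludes blocked cells): a1→d1: 1; d1→d2: 1; d2→e4: 3; product = 3.
That gives 3 routes.

3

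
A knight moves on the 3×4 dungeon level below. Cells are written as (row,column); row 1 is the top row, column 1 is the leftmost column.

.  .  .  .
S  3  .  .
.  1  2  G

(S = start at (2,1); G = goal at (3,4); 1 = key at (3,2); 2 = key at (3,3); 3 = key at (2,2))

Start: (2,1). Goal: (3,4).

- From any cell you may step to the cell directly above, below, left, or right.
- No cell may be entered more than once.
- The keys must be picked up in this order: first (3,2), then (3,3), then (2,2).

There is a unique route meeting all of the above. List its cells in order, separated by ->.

(2,1) -> (3,1) -> (3,2) -> (3,3) -> (2,3) -> (2,2) -> (1,2) -> (1,3) -> (1,4) -> (2,4) -> (3,4)

The waypoints must appear in the order (3,2), (3,3), (2,2), with no cell reused.
Route from (2,1): down to (3,1), 2× right (reaching (3,3)), up to (2,3), left to (2,2), up to (1,2), 2× right (reaching (1,4)), 2× down (reaching (3,4)) — 10 moves in all.
Check: order respected (1 at step 2, 2 at step 3, 3 at step 5).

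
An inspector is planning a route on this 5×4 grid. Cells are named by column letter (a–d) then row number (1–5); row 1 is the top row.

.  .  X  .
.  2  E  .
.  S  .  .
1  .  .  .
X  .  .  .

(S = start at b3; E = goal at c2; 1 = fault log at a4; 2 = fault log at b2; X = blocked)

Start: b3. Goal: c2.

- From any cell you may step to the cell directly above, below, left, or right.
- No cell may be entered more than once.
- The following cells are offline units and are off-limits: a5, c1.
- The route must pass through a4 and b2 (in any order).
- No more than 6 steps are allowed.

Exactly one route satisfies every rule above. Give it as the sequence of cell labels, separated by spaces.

b3 b4 a4 a3 a2 b2 c2

The 6-move cap with required stops at a4, b2 leaves no slack for detours.
Route from b3: down 1 to b4, left 1 to a4, up 2 to a2, right 2 to c2 — 6 moves in all.
Check: all required cells visited; 6 ≤ 6 moves.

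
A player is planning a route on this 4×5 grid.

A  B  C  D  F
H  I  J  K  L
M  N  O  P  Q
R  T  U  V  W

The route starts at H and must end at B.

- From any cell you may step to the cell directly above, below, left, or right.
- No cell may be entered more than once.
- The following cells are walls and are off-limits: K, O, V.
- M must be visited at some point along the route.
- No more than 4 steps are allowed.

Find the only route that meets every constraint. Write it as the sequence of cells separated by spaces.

Any route must reach M and still end at B within 4 moves, so the order of the required stops is forced.
Route from H: down to M, right to N, 2× up (reaching B) — 4 moves in all.
Check: all required cells visited; 4 ≤ 4 moves.

H M N I B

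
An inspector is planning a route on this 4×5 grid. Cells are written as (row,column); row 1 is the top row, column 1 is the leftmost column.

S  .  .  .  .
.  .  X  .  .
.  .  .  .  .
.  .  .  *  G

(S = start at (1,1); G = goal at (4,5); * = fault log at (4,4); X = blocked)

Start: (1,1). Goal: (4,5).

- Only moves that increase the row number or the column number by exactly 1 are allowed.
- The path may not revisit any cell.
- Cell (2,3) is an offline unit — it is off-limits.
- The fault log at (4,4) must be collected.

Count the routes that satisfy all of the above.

11

A right/down-only route from (1,1) to (4,5) makes exactly 3 down-moves and 4 right-moves in some order.
With no other constraints that would be C(7,3) = 35 routes.
Split at (4,4) and multiply the segment counts (each segment already excludes blocked cells): (1,1)→(4,4): 11; (4,4)→(4,5): 1; product = 11.
That gives 11 routes.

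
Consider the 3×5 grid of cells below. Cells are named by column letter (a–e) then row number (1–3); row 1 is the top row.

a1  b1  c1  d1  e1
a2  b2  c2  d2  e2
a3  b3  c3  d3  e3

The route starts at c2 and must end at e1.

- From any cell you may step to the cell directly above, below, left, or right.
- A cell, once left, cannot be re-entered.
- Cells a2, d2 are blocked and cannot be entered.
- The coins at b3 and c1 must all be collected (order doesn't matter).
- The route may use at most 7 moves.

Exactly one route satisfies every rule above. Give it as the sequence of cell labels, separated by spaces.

The budget equals the shortest possible length, so every move has to be on a shortest route through the required cells.
Route from c2: down 1 to c3, left 1 to b3, up 2 to b1, right 3 to e1 — 7 moves in all.
Check: all required cells visited; 7 ≤ 7 moves.

c2 c3 b3 b2 b1 c1 d1 e1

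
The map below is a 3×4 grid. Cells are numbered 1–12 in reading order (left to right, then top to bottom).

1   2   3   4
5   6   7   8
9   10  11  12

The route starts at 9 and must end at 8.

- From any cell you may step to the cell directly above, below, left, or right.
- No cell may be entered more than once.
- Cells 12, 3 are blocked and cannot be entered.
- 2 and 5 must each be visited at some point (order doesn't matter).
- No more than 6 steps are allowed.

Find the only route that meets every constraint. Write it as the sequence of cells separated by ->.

The 6-move cap with required stops at 2, 5 leaves no slack for detours.
Route from 9: 2× up (reaching 1), right to 2, down to 6, 2× right (reaching 8) — 6 moves in all.
Check: all required cells visited; 6 ≤ 6 moves.

9 -> 5 -> 1 -> 2 -> 6 -> 7 -> 8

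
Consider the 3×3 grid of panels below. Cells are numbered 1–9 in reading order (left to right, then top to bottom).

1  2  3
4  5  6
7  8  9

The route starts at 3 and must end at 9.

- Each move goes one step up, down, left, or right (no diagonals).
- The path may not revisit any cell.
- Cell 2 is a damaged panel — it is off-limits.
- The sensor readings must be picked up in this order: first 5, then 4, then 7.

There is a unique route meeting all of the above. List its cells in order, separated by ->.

3 -> 6 -> 5 -> 4 -> 7 -> 8 -> 9

The waypoints must appear in the order 5, 4, 7, with no cell reused.
Route from 3: down to 6, 2× left (reaching 4), down to 7, 2× right (reaching 9) — 6 moves in all.
Check: order respected (5 at step 2, 4 at step 3, 7 at step 4).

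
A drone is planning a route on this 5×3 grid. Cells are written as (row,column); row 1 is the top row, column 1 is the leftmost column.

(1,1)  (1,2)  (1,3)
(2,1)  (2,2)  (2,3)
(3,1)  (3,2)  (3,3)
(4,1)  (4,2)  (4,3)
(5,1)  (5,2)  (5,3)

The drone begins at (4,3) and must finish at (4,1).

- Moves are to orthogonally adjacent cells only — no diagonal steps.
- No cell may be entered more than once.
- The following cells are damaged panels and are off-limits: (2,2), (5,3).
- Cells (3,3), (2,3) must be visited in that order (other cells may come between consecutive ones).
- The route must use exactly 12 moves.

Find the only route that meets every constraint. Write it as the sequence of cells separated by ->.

(4,3) -> (3,3) -> (2,3) -> (1,3) -> (1,2) -> (1,1) -> (2,1) -> (3,1) -> (3,2) -> (4,2) -> (5,2) -> (5,1) -> (4,1)

The waypoints must appear in the order (3,3), (2,3), with no cell reused.
Route from (4,3): up 3 to (1,3), left 2 to (1,1), down 2 to (3,1), right 1 to (3,2), down 2 to (5,2), left 1 to (5,1), up 1 to (4,1) — 12 moves in all.
Check: order respected ((3,3) at step 1, (2,3) at step 2); 12 moves as required.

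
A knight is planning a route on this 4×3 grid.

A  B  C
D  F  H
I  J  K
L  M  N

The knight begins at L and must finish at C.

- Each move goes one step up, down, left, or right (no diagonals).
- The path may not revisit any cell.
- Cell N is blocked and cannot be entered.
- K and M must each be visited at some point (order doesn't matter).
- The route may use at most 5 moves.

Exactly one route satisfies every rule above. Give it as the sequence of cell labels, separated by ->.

L -> M -> J -> K -> H -> C

Any route must reach K and M and still end at C within 5 moves, so the order of the required stops is forced.
Route from L: right 1 to M, up 1 to J, right 1 to K, up 2 to C — 5 moves in all.
Check: all required cells visited; 5 ≤ 5 moves.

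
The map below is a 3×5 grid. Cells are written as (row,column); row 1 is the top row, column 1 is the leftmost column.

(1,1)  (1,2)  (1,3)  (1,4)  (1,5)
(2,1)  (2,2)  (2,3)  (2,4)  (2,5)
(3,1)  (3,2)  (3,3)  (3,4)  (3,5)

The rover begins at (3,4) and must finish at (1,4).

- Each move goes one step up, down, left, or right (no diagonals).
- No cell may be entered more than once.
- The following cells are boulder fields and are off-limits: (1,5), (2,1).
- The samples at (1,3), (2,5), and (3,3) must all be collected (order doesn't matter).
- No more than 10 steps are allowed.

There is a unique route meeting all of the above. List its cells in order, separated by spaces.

(3,4) (3,5) (2,5) (2,4) (2,3) (3,3) (3,2) (2,2) (1,2) (1,3) (1,4)

Any route must reach (1,3), (2,5), and (3,3) and still end at (1,4) within 10 moves, so the order of the required stops is forced.
Route from (3,4): right to (3,5), up to (2,5), 2× left (reaching (2,3)), down to (3,3), left to (3,2), 2× up (reaching (1,2)), 2× right (reaching (1,4)) — 10 moves in all.
Check: all required cells visited; 10 ≤ 10 moves.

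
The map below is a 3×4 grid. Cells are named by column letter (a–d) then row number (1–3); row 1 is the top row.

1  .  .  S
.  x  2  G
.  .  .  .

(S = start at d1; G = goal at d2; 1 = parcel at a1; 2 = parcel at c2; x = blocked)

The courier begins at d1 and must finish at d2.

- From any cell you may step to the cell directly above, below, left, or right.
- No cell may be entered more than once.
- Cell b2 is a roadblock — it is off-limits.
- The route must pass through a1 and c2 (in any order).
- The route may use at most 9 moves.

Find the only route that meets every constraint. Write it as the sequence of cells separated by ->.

d1 -> c1 -> b1 -> a1 -> a2 -> a3 -> b3 -> c3 -> c2 -> d2

Any route must reach a1 and c2 and still end at d2 within 9 moves, so the order of the required stops is forced.
Route from d1: left 3 to a1, down 2 to a3, right 2 to c3, up 1 to c2, right 1 to d2 — 9 moves in all.
Check: all required cells visited; 9 ≤ 9 moves.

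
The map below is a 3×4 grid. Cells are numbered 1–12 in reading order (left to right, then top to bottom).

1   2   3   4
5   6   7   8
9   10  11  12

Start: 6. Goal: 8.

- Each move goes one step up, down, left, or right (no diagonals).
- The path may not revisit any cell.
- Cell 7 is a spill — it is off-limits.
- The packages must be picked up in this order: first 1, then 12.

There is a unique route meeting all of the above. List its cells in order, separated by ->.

6 -> 2 -> 1 -> 5 -> 9 -> 10 -> 11 -> 12 -> 8

The waypoints must appear in the order 1, 12, with no cell reused.
Route from 6: up to 2, left to 1, 2× down (reaching 9), 3× right (reaching 12), up to 8 — 8 moves in all.
Check: order respected (1 at step 2, 12 at step 7).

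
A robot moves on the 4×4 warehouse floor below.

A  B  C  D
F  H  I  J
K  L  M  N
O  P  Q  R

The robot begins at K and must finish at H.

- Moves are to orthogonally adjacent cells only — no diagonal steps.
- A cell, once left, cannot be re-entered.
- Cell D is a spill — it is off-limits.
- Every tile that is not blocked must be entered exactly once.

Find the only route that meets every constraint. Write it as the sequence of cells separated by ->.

Need to visit all 15 open cells exactly once, starting at K and ending at H.
Cell O has only two open neighbours (K and P), so the path must pass straight through it: one of those is the cell it's entered from and the other is where it exits.
Route from K: down 1 to O, right 1 to P, up 1 to L, right 1 to M, down 1 to Q, right 1 to R, up 2 to J, left 1 to I, up 1 to C, left 2 to A, down 1 to F, right 1 to H — 14 moves in all.
Check: all 15 open cells covered.

K -> O -> P -> L -> M -> Q -> R -> N -> J -> I -> C -> B -> A -> F -> H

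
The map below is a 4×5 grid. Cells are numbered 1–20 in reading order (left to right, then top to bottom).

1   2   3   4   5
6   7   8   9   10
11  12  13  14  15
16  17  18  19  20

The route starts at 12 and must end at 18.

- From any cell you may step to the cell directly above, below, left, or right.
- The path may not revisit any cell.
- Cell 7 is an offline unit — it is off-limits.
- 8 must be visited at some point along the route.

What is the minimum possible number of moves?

Any route passes through 8 somewhere between 12 and 18. Summing Manhattan distances along the two legs (12 → 8 → 18) gives a lower bound of 2 + 2 = 4 moves.
The shortest route satisfying every rule uses 6 moves: 12 → 13 → 8 → 9 → 14 → 19 → 18.
The no-revisit rule (legs can't share cells) pushes the minimum above the 4-move bound; an exhaustive check rules out every length from 4 to 5, leaving 6 as the minimum.

6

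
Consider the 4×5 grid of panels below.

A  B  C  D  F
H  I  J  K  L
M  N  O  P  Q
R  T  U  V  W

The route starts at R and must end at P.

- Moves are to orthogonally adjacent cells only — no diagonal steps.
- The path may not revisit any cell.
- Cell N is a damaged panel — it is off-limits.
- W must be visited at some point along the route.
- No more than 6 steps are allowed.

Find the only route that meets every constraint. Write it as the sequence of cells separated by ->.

R -> T -> U -> V -> W -> Q -> P

The 6-move cap with required stops at W leaves no slack for detours.
Route from R: 4× right (reaching W), up to Q, left to P — 6 moves in all.
Check: all required cells visited; 6 ≤ 6 moves.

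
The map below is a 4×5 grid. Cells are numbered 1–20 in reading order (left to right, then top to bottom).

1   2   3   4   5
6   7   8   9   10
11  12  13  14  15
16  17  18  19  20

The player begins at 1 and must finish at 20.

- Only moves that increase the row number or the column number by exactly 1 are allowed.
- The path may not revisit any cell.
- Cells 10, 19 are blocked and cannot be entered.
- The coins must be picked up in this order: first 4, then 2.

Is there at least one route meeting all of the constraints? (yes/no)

no

2 lies to the left of 4, so going from 4 to 2 would need a leftward move — but moves only go right/down, so 4 cannot be visited before 2.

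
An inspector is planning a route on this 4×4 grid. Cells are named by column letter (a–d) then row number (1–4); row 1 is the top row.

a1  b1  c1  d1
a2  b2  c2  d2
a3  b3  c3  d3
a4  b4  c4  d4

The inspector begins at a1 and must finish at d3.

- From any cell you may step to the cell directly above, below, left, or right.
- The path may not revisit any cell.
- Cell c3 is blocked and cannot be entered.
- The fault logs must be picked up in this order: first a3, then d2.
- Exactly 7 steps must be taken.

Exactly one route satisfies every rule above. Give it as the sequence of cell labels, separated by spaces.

a1 a2 a3 b3 b2 c2 d2 d3

The waypoints must appear in the order a3, d2, with no cell reused.
Route from a1: 2× down (reaching a3), right to b3, up to b2, 2× right (reaching d2), down to d3 — 7 moves in all.
Check: order respected (a3 at step 2, d2 at step 6); 7 moves as required.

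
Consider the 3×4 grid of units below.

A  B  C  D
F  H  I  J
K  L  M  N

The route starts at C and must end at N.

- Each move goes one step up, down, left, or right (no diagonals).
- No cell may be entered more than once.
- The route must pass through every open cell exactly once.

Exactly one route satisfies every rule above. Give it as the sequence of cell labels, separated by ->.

C -> D -> J -> I -> H -> B -> A -> F -> K -> L -> M -> N

Need to visit all 12 open cells exactly once, starting at C and ending at N.
Route from C: right 1 to D, down 1 to J, left 2 to H, up 1 to B, left 1 to A, down 2 to K, right 3 to N — 11 moves in all.
Check: all 12 open cells covered.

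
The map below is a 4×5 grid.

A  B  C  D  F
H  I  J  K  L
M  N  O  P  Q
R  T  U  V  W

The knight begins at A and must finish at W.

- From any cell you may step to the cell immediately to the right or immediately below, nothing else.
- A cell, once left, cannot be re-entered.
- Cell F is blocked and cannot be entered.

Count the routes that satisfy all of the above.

34

A right/down-only route from A to W makes exactly 3 down-moves and 4 right-moves in some order.
With no other constraints that would be C(7,3) = 35 routes.
Subtract routes through each blocked cell (inclusion–exclusion for overlaps): − through F: 1 → 34.
That gives 34 routes.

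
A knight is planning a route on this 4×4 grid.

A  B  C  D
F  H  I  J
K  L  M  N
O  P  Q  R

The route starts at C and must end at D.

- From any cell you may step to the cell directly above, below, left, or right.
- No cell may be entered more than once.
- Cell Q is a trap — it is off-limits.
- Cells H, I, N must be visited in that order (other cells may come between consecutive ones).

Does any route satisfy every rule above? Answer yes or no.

One route that works: C → B → H → I → M → N → J → D.

yes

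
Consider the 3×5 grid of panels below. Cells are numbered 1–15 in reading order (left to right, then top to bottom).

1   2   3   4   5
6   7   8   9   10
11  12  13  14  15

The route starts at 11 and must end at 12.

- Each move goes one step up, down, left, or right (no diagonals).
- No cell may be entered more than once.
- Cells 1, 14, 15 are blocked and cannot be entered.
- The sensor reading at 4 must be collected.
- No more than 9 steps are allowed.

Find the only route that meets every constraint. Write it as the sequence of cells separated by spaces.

The 9-move cap with required stops at 4 leaves no slack for detours.
Route from 11: up to 6, right to 7, up to 2, 2× right (reaching 4), down to 9, left to 8, down to 13, left to 12 — 9 moves in all.
Check: all required cells visited; 9 ≤ 9 moves.

11 6 7 2 3 4 9 8 13 12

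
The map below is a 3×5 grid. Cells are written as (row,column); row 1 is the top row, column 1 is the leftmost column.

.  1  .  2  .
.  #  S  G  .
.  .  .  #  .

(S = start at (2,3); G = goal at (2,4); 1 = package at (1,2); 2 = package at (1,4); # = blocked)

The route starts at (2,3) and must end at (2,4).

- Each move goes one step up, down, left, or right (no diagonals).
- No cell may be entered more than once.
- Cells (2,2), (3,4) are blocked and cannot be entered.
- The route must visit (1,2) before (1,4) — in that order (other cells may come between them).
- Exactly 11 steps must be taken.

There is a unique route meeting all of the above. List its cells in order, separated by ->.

(2,3) -> (3,3) -> (3,2) -> (3,1) -> (2,1) -> (1,1) -> (1,2) -> (1,3) -> (1,4) -> (1,5) -> (2,5) -> (2,4)

The waypoints must appear in the order (1,2), (1,4), with no cell reused.
Route from (2,3): down to (3,3), 2× left (reaching (3,1)), 2× up (reaching (1,1)), 4× right (reaching (1,5)), down to (2,5), left to (2,4) — 11 moves in all.
Check: order respected (1 at step 6, 2 at step 8); 11 moves as required.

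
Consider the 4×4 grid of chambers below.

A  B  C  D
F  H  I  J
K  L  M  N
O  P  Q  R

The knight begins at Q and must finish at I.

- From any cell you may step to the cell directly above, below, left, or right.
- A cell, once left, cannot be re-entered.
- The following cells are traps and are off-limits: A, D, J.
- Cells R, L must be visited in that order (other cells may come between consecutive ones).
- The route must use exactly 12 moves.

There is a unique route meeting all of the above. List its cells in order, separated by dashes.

The waypoints must appear in the order R, L, with no cell reused.
Route from Q: right to R, up to N, 2× left (reaching L), down to P, left to O, 2× up (reaching F), right to H, up to B, right to C, down to I — 12 moves in all.
Check: order respected (R at step 1, L at step 4); 12 moves as required.

Q - R - N - M - L - P - O - K - F - H - B - C - I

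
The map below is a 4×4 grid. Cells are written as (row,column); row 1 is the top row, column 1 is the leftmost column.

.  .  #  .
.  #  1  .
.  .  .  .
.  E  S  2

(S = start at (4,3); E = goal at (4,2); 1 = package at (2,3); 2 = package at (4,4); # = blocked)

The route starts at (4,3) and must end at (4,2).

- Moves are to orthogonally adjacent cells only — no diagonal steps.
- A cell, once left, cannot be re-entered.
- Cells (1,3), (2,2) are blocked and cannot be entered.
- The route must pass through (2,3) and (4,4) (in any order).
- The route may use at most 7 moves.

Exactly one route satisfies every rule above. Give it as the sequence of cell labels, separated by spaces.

(4,3) (4,4) (3,4) (2,4) (2,3) (3,3) (3,2) (4,2)

Any route must reach (2,3) and (4,4) and still end at (4,2) within 7 moves, so the order of the required stops is forced.
Route from (4,3): right 1 to (4,4), up 2 to (2,4), left 1 to (2,3), down 1 to (3,3), left 1 to (3,2), down 1 to (4,2) — 7 moves in all.
Check: all required cells visited; 7 ≤ 7 moves.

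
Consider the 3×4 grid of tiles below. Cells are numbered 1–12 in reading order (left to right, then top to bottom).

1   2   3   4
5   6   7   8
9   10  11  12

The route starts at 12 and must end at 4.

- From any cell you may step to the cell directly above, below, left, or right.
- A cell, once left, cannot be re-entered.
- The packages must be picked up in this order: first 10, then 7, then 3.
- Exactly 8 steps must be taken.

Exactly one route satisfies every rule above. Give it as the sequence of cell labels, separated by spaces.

The waypoints must appear in the order 10, 7, 3, with no cell reused.
Route from 12: 3× left (reaching 9), up to 5, 2× right (reaching 7), up to 3, right to 4 — 8 moves in all.
Check: order respected (10 at step 2, 7 at step 6, 3 at step 7); 8 moves as required.

12 11 10 9 5 6 7 3 4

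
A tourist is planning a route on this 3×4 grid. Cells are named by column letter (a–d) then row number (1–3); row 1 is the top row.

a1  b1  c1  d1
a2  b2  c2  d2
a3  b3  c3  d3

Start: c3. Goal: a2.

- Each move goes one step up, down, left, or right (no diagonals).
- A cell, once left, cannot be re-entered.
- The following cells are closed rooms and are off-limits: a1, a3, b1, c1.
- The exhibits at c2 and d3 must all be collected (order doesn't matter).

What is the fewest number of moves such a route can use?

5

Any route passes through c2 and d3 in some order between c3 and a2. Summing Manhattan distances along each leg and taking the cheapest ordering (c3 → d3 → c2 → a2) gives a lower bound of 1 + 2 + 2 = 5 moves.
A route of 5 moves achieves this: c3 → d3 → d2 → c2 → b2 → a2.
Since 5 matches the lower bound, it is optimal.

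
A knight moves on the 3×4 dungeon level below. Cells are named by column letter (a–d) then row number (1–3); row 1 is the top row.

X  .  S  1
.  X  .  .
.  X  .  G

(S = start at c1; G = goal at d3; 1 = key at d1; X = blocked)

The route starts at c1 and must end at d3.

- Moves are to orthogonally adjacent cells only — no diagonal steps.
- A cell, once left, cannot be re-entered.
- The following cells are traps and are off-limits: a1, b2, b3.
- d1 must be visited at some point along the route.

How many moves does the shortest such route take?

Any route passes through d1 somewhere between c1 and d3. Summing Manhattan distances along the two legs (c1 → d1 → d3) gives a lower bound of 1 + 2 = 3 moves.
A route of 3 moves achieves this: c1 → d1 → d2 → d3.
Since 3 matches the lower bound, it is optimal.

3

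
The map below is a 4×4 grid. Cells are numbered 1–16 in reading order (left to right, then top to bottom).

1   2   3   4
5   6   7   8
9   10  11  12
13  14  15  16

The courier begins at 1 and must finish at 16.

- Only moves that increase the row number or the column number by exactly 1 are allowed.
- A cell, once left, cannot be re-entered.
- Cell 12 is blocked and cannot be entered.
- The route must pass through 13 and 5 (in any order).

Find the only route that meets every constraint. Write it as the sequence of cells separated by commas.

1, 5, 9, 13, 14, 15, 16

Moves only go right or down, so the column and row indices never decrease.
Route from 1: 3× down (reaching 13), 3× right (reaching 16) — 6 moves in all.
Check: all required cells visited.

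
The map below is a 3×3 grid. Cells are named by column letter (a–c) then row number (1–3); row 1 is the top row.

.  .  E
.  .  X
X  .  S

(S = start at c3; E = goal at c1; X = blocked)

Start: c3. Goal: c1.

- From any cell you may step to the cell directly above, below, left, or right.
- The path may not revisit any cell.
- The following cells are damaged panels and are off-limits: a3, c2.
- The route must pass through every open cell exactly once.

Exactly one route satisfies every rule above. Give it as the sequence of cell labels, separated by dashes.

Need to visit all 7 open cells exactly once, starting at c3 and ending at c1.
Cell a2 has only two open neighbours (a1 and b2), so the path must pass straight through it: one of those is the cell it's entered from and the other is where it exits.
Route from c3: left to b3, up to b2, left to a2, up to a1, 2× right (reaching c1) — 6 moves in all.
Check: all 7 open cells covered.

c3 - b3 - b2 - a2 - a1 - b1 - c1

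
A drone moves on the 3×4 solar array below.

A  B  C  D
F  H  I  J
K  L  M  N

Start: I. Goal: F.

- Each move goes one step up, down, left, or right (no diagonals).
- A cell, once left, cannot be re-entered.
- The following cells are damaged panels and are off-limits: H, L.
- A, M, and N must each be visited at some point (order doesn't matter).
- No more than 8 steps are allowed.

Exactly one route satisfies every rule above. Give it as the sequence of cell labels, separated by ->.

Any route must reach A, M, and N and still end at F within 8 moves, so the order of the required stops is forced.
Route from I: down to M, right to N, 2× up (reaching D), 3× left (reaching A), down to F — 8 moves in all.
Check: all required cells visited; 8 ≤ 8 moves.

I -> M -> N -> J -> D -> C -> B -> A -> F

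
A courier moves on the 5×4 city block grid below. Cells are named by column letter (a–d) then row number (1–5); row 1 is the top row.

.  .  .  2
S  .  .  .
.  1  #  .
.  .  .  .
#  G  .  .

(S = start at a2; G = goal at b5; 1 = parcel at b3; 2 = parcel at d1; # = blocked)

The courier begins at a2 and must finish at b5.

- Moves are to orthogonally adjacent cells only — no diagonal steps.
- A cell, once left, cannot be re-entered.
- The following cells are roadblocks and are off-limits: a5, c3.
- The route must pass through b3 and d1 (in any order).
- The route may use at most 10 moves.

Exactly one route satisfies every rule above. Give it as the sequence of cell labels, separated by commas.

a2, a1, b1, c1, d1, d2, c2, b2, b3, b4, b5

The 10-move cap with required stops at b3, d1 leaves no slack for detours.
Route from a2: up 1 to a1, right 3 to d1, down 1 to d2, left 2 to b2, down 3 to b5 — 10 moves in all.
Check: all required cells visited; 10 ≤ 10 moves.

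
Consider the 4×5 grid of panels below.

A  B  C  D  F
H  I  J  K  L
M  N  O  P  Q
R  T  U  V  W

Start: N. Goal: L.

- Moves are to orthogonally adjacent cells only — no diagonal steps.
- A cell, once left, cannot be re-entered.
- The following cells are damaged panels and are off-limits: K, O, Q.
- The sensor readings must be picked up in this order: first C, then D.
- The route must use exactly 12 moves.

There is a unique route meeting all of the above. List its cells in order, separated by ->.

The waypoints must appear in the order C, D, with no cell reused.
Route from N: down to T, left to R, 3× up (reaching A), right to B, down to I, right to J, up to C, 2× right (reaching F), down to L — 12 moves in all.
Check: order respected (C at step 9, D at step 10); 12 moves as required.

N -> T -> R -> M -> H -> A -> B -> I -> J -> C -> D -> F -> L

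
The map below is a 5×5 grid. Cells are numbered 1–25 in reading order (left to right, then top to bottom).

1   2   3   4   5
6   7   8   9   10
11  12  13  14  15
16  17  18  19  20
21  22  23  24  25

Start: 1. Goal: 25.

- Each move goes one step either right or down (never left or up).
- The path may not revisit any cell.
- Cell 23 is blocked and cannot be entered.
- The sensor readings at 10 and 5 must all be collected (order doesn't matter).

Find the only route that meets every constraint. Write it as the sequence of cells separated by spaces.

Moves only go right or down, so the column and row indices never decrease.
Route from 1: right 4 to 5, down 4 to 25 — 8 moves in all.
Check: all required cells visited.

1 2 3 4 5 10 15 20 25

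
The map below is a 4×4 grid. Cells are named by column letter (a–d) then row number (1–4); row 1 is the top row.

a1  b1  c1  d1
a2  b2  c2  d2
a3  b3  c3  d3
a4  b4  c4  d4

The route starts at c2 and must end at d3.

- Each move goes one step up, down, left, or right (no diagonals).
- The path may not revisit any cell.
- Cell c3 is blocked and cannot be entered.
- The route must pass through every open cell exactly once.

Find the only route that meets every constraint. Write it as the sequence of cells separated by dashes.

c2 - d2 - d1 - c1 - b1 - a1 - a2 - b2 - b3 - a3 - a4 - b4 - c4 - d4 - d3

Need to visit all 15 open cells exactly once, starting at c2 and ending at d3.
Route from c2: right 1 to d2, up 1 to d1, left 3 to a1, down 1 to a2, right 1 to b2, down 1 to b3, left 1 to a3, down 1 to a4, right 3 to d4, up 1 to d3 — 14 moves in all.
Check: all 15 open cells covered.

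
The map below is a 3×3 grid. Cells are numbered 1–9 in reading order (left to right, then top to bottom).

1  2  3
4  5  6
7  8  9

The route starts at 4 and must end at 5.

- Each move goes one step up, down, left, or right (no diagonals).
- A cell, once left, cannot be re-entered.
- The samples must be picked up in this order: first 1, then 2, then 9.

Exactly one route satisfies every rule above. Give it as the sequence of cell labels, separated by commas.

4, 1, 2, 3, 6, 9, 8, 5

The waypoints must appear in the order 1, 2, 9, with no cell reused.
Route from 4: up 1 to 1, right 2 to 3, down 2 to 9, left 1 to 8, up 1 to 5 — 7 moves in all.
Check: order respected (1 at step 1, 2 at step 2, 9 at step 5).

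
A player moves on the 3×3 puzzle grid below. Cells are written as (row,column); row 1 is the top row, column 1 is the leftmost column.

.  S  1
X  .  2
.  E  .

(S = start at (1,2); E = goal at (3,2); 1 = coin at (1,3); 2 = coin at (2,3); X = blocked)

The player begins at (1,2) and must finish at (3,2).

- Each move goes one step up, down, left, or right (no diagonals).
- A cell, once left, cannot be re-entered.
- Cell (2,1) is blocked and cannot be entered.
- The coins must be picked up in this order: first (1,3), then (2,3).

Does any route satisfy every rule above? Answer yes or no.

One route that works: (1,2) → (1,3) → (2,3) → (3,3) → (3,2).

yes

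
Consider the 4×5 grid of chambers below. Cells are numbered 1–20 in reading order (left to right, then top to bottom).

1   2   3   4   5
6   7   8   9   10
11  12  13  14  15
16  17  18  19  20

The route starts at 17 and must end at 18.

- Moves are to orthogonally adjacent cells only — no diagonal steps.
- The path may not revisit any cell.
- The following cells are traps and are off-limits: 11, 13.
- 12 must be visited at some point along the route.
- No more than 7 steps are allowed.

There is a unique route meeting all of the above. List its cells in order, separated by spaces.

17 12 7 8 9 14 19 18

The budget equals the shortest possible length, so every move has to be on a shortest route through the required cells.
Route from 17: 2× up (reaching 7), 2× right (reaching 9), 2× down (reaching 19), left to 18 — 7 moves in all.
Check: all required cells visited; 7 ≤ 7 moves.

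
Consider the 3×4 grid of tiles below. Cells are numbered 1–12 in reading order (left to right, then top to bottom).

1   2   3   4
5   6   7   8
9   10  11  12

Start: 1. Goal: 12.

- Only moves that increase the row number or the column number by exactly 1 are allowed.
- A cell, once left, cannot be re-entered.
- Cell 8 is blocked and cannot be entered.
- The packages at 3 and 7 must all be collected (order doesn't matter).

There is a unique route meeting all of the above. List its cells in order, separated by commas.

1, 2, 3, 7, 11, 12

Moves only go right or down, so the column and row indices never decrease.
Route from 1: 2× right (reaching 3), 2× down (reaching 11), right to 12 — 5 moves in all.
Check: all required cells visited.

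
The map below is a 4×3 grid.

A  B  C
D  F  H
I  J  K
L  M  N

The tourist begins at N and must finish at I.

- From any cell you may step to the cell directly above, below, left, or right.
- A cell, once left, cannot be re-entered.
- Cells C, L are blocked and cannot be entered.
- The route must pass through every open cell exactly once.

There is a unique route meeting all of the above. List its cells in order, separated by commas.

N, M, J, K, H, F, B, A, D, I

Need to visit all 10 open cells exactly once, starting at N and ending at I.
Cell H has only two open neighbours (K and F), so the path must pass straight through it: one of those is the cell it's entered from and the other is where it exits.
Route from N: left 1 to M, up 1 to J, right 1 to K, up 1 to H, left 1 to F, up 1 to B, left 1 to A, down 2 to I — 9 moves in all.
Check: all 10 open cells covered.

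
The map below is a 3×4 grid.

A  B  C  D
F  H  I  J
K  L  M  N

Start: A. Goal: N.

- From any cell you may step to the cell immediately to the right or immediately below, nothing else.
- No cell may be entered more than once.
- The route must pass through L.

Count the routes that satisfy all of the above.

A right/down-only route from A to N makes exactly 2 down-moves and 3 right-moves in some order.
With no other constraints that would be C(5,2) = 10 routes.
Split at L and multiply the segment counts: A→L: 3; L→N: 1; product = 3.
That gives 3 routes.

3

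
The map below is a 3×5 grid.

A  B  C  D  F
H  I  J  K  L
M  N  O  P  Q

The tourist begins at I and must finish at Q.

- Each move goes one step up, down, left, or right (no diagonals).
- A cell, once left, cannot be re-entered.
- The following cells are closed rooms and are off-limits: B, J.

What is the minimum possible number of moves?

The Manhattan distance from I to Q is |2−3| + |2−5| = 4, so at least 4 moves are needed.
A route of 4 moves achieves this: I → N → O → P → Q.
Since 4 matches the lower bound, it is optimal.

4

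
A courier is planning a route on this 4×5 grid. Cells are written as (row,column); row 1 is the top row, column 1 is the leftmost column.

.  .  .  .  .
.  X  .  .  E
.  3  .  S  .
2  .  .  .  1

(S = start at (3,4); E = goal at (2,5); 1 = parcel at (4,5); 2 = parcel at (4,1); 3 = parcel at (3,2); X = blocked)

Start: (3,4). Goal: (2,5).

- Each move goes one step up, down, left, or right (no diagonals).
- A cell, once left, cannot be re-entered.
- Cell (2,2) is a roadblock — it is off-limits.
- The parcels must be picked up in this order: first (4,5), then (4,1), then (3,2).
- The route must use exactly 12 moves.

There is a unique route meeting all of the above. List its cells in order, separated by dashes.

(3,4) - (3,5) - (4,5) - (4,4) - (4,3) - (4,2) - (4,1) - (3,1) - (3,2) - (3,3) - (2,3) - (2,4) - (2,5)

The waypoints must appear in the order (4,5), (4,1), (3,2), with no cell reused.
Route from (3,4): right 1 to (3,5), down 1 to (4,5), left 4 to (4,1), up 1 to (3,1), right 2 to (3,3), up 1 to (2,3), right 2 to (2,5) — 12 moves in all.
Check: order respected (1 at step 2, 2 at step 6, 3 at step 8); 12 moves as required.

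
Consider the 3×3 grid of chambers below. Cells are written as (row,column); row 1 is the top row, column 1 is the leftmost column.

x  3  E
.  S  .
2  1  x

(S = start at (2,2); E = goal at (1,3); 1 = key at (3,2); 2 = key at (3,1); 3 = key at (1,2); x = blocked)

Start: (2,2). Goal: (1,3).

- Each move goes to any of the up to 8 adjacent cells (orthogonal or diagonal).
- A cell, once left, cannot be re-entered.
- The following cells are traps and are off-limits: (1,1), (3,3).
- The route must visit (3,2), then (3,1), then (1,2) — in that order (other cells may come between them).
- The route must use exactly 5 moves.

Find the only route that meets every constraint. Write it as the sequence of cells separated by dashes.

(2,2) - (3,2) - (3,1) - (2,1) - (1,2) - (1,3)

The waypoints must appear in the order (3,2), (3,1), (1,2), with no cell reused.
Route from (2,2): down to (3,2), left to (3,1), up to (2,1), up-right to (1,2), right to (1,3) — 5 moves in all.
Check: order respected (1 at step 1, 2 at step 2, 3 at step 4); 5 moves as required.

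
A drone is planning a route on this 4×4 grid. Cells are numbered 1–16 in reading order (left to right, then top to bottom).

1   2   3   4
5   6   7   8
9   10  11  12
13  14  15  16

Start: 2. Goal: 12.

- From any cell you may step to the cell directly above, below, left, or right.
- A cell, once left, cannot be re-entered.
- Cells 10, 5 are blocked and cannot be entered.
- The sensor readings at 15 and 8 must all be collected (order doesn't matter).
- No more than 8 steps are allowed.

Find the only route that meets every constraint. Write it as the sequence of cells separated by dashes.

The budget equals the shortest possible length, so every move has to be on a shortest route through the required cells.
Route from 2: right 2 to 4, down 1 to 8, left 1 to 7, down 2 to 15, right 1 to 16, up 1 to 12 — 8 moves in all.
Check: all required cells visited; 8 ≤ 8 moves.

2 - 3 - 4 - 8 - 7 - 11 - 15 - 16 - 12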